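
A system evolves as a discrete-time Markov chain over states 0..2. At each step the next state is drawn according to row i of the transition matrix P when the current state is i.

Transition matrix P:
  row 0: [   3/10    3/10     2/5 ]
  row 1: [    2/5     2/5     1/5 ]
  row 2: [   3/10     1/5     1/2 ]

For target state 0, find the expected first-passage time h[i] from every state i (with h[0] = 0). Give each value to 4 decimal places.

First-step conditioning: h[0] = 0; for i ≠ 0, h[i] = 1 + Σ_k P[i][k]·h[k].
  h[1] = 1 + 2/5·h[1] + 1/5·h[2]
  h[2] = 1 + 1/5·h[1] + 1/2·h[2]
Solving the 2×2 linear system over states ≠ 0 gives exactly h = [0, 35/13, 40/13] (h[0] = 0 is the target).

h = [0.0000, 2.6923, 3.0769]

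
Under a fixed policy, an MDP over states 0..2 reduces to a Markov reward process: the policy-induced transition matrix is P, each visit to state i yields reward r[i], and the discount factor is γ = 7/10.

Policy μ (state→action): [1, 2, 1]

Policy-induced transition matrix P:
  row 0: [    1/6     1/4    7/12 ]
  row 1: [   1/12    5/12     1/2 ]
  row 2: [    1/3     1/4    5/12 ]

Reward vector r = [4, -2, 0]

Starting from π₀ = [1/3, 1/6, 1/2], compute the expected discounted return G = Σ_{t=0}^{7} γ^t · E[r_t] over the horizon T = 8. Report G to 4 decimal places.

G = 1.6948

t=0: π = [0.3333, 0.1667, 0.5000], E[r] = 1.0000, γ^t·E[r] = 1.000000, running G = 1.000000
t=1: π = [0.2361, 0.2778, 0.4861], E[r] = 0.3889, γ^t·E[r] = 0.272222, running G = 1.272222
t=2: π = [0.2245, 0.2963, 0.4792], E[r] = 0.3056, γ^t·E[r] = 0.149722, running G = 1.421944
t=3: π = [0.2218, 0.2994, 0.4788], E[r] = 0.2886, γ^t·E[r] = 0.098983, running G = 1.520927
t=4: π = [0.2215, 0.2999, 0.4786], E[r] = 0.2863, γ^t·E[r] = 0.068732, running G = 1.589660
t=5: π = [0.2214, 0.3000, 0.4786], E[r] = 0.2858, γ^t·E[r] = 0.048033, running G = 1.637693
t=6: π = [0.2214, 0.3000, 0.4786], E[r] = 0.2857, γ^t·E[r] = 0.033616, running G = 1.671309
t=7: π = [0.2214, 0.3000, 0.4786], E[r] = 0.2857, γ^t·E[r] = 0.023530, running G = 1.694839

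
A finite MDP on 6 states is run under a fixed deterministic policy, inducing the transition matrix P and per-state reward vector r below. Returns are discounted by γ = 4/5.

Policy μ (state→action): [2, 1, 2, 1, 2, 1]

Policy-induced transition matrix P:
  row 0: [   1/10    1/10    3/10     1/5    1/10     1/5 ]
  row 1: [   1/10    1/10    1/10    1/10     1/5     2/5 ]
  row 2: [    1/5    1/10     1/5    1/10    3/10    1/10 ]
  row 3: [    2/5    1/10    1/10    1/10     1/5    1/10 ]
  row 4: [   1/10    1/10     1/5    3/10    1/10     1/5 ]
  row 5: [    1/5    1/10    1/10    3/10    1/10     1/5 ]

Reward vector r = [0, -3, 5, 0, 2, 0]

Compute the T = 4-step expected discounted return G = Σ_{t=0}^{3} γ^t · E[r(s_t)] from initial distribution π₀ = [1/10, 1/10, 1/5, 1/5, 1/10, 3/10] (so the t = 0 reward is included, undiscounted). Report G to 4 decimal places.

t=0: π = [0.1000, 0.1000, 0.2000, 0.2000, 0.1000, 0.3000], E[r] = 0.9000, γ^t·E[r] = 0.900000, running G = 0.900000
t=1: π = [0.2100, 0.1000, 0.1500, 0.1900, 0.1700, 0.1800], E[r] = 0.7900, γ^t·E[r] = 0.632000, running G = 1.532000
t=2: π = [0.1900, 0.1000, 0.1740, 0.1910, 0.1590, 0.1860], E[r] = 0.8880, γ^t·E[r] = 0.568320, running G = 2.100320
t=3: π = [0.1933, 0.1000, 0.1713, 0.1880, 0.1639, 0.1835], E[r] = 0.8843, γ^t·E[r] = 0.452762, running G = 2.553082

G = 2.5531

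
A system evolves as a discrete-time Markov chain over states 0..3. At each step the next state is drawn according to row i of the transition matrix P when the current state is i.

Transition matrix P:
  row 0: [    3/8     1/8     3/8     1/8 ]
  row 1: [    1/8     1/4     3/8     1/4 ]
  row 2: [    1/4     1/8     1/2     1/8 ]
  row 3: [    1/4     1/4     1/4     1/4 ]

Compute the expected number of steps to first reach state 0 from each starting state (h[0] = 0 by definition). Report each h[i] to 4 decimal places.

h = [0.0000, 5.0000, 4.3636, 4.4545]

First-step conditioning: h[0] = 0; for i ≠ 0, h[i] = 1 + Σ_k P[i][k]·h[k].
  h[1] = 1 + 1/4·h[1] + 3/8·h[2] + 1/4·h[3]
  h[2] = 1 + 1/8·h[1] + 1/2·h[2] + 1/8·h[3]
  h[3] = 1 + 1/4·h[1] + 1/4·h[2] + 1/4·h[3]
Solving the 3×3 linear system over states ≠ 0 gives exactly h = [0, 5, 48/11, 49/11] (h[0] = 0 is the target).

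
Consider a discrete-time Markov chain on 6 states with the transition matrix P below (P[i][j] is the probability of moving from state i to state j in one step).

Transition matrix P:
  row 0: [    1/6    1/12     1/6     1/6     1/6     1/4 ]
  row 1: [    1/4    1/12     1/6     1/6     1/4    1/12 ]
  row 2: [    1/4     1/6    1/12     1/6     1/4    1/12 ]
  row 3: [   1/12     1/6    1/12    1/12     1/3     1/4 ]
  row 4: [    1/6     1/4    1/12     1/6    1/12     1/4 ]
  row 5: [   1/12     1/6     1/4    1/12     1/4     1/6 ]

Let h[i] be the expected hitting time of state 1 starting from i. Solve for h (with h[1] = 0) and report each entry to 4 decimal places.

First-step conditioning: h[1] = 0; for i ≠ 1, h[i] = 1 + Σ_k P[i][k]·h[k].
  h[0] = 1 + 1/6·h[0] + 1/6·h[2] + 1/6·h[3] + 1/6·h[4] + 1/4·h[5]
  h[2] = 1 + 1/4·h[0] + 1/12·h[2] + 1/6·h[3] + 1/4·h[4] + 1/12·h[5]
  h[3] = 1 + 1/12·h[0] + 1/12·h[2] + 1/12·h[3] + 1/3·h[4] + 1/4·h[5]
  h[4] = 1 + 1/6·h[0] + 1/12·h[2] + 1/6·h[3] + 1/12·h[4] + 1/4·h[5]
  h[5] = 1 + 1/12·h[0] + 1/4·h[2] + 1/12·h[3] + 1/4·h[4] + 1/6·h[5]
Solving the 5×5 linear system over states ≠ 1 gives exactly h = [116288/18359, 0, 107572/18359, 105364/18359, 99068/18359, 106188/18359] (h[1] = 0 is the target).

h = [6.3341, 0.0000, 5.8594, 5.7391, 5.3962, 5.7840]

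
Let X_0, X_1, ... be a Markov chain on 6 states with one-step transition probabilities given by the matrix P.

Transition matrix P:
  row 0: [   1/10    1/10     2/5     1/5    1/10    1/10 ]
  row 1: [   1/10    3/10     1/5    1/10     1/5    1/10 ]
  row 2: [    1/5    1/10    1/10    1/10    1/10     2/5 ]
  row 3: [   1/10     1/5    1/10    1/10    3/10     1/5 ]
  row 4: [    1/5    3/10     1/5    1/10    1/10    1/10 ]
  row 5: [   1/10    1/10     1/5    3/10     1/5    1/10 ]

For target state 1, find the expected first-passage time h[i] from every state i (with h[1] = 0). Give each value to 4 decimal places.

h = [6.8163, 0.0000, 6.8332, 5.9396, 5.5373, 6.5973]

First-step conditioning: h[1] = 0; for i ≠ 1, h[i] = 1 + Σ_k P[i][k]·h[k].
  h[0] = 1 + 1/10·h[0] + 2/5·h[2] + 1/5·h[3] + 1/10·h[4] + 1/10·h[5]
  h[2] = 1 + 1/5·h[0] + 1/10·h[2] + 1/10·h[3] + 1/10·h[4] + 2/5·h[5]
  h[3] = 1 + 1/10·h[0] + 1/10·h[2] + 1/10·h[3] + 3/10·h[4] + 1/5·h[5]
  h[4] = 1 + 1/5·h[0] + 1/5·h[2] + 1/10·h[3] + 1/10·h[4] + 1/10·h[5]
  h[5] = 1 + 1/10·h[0] + 1/5·h[2] + 3/10·h[3] + 1/5·h[4] + 1/10·h[5]
Solving the 5×5 linear system over states ≠ 1 gives exactly h = [149120/21877, 0, 149490/21877, 129940/21877, 121140/21877, 144330/21877] (h[1] = 0 is the target).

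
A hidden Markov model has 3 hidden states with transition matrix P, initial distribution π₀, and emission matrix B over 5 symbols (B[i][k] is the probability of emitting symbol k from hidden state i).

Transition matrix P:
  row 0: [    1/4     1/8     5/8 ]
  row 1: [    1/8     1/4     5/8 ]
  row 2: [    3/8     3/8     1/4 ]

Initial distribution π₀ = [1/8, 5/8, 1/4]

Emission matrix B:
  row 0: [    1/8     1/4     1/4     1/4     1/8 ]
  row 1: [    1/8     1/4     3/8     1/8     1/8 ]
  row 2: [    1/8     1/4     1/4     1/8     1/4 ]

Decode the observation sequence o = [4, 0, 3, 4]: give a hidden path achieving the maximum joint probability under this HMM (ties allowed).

t=0: δ = [1.562e-02, 7.812e-02, 6.250e-02]  (obs o_0=4)
t=1: δ = [2.930e-03, 2.930e-03, 6.104e-03]  ψ = [2, 2, 1]  (obs o_1=0)
t=2: δ = [5.722e-04, 2.861e-04, 2.289e-04]  ψ = [2, 2, 0]  (obs o_2=3)
t=3: δ = [1.788e-05, 1.073e-05, 8.941e-05]  ψ = [0, 2, 0]  (obs o_3=4)
backtrack: best end state = 2; path = [1, 2, 0, 2]

path = [1, 2, 0, 2]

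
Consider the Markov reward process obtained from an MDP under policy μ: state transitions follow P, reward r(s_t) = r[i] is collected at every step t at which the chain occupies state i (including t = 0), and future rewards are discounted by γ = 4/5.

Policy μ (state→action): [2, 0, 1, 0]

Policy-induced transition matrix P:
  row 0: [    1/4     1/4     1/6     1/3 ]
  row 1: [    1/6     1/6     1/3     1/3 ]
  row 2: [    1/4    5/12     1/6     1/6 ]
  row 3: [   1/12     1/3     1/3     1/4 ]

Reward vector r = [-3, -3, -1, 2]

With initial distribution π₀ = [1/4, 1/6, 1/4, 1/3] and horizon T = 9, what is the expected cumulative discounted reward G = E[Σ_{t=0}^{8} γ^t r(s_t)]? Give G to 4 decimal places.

t=0: π = [0.2500, 0.1667, 0.2500, 0.3333], E[r] = -0.8333, γ^t·E[r] = -0.833333, running G = -0.833333
t=1: π = [0.1806, 0.3056, 0.2500, 0.2639], E[r] = -1.1806, γ^t·E[r] = -0.944444, running G = -1.777778
t=2: π = [0.1806, 0.2882, 0.2616, 0.2697], E[r] = -1.1285, γ^t·E[r] = -0.722222, running G = -2.500000
t=3: π = [0.1810, 0.2921, 0.2596, 0.2673], E[r] = -1.1444, γ^t·E[r] = -0.585926, running G = -3.085926
t=4: π = [0.1811, 0.2912, 0.2599, 0.2678], E[r] = -1.1413, γ^t·E[r] = -0.467473, running G = -3.553399
t=5: π = [0.1811, 0.2914, 0.2598, 0.2677], E[r] = -1.1418, γ^t·E[r] = -0.374151, running G = -3.927550
t=6: π = [0.1811, 0.2913, 0.2598, 0.2677], E[r] = -1.1417, γ^t·E[r] = -0.299294, running G = -4.226844
t=7: π = [0.1811, 0.2913, 0.2598, 0.2677], E[r] = -1.1417, γ^t·E[r] = -0.239439, running G = -4.466283
t=8: π = [0.1811, 0.2913, 0.2598, 0.2677], E[r] = -1.1417, γ^t·E[r] = -0.191551, running G = -4.657834

G = -4.6578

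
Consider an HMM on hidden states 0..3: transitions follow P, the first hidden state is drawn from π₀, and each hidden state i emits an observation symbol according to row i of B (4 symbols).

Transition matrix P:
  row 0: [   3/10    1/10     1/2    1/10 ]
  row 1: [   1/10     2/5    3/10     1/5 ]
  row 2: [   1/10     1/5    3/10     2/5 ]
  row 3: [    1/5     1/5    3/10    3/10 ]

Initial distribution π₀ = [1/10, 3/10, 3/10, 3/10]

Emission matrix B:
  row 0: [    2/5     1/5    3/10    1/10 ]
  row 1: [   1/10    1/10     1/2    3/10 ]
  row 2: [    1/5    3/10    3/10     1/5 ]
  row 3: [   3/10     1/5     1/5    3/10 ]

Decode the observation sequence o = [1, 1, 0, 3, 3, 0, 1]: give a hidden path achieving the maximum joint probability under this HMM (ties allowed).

t=0: δ = [2.000e-02, 3.000e-02, 9.000e-02, 6.000e-02]  (obs o_0=1)
t=1: δ = [2.400e-03, 1.800e-03, 8.100e-03, 7.200e-03]  ψ = [3, 2, 2, 2]  (obs o_1=1)
t=2: δ = [5.760e-04, 1.620e-04, 4.860e-04, 9.720e-04]  ψ = [3, 2, 2, 2]  (obs o_2=0)
t=3: δ = [1.944e-05, 5.832e-05, 5.832e-05, 8.748e-05]  ψ = [3, 3, 3, 3]  (obs o_3=3)
t=4: δ = [1.750e-06, 6.998e-06, 5.249e-06, 7.873e-06]  ψ = [3, 1, 3, 3]  (obs o_4=3)
t=5: δ = [6.299e-07, 2.799e-07, 4.724e-07, 7.086e-07]  ψ = [3, 1, 3, 3]  (obs o_5=0)
t=6: δ = [3.779e-08, 1.417e-08, 9.448e-08, 4.252e-08]  ψ = [0, 3, 0, 3]  (obs o_6=1)
backtrack: best end state = 2; path = [2, 2, 3, 3, 3, 0, 2]

path = [2, 2, 3, 3, 3, 0, 2]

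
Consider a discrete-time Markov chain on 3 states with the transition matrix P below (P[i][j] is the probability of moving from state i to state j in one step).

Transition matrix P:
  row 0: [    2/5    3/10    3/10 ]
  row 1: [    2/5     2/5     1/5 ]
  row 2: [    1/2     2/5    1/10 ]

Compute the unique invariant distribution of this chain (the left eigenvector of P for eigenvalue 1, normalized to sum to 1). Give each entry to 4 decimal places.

Balance equations π_j = Σ_i π_i·P[i][j]:
  π_0 = 2/5·π_0 + 2/5·π_1 + 1/2·π_2
  π_1 = 3/10·π_0 + 2/5·π_1 + 2/5·π_2
  normalize: π_0 + π_1 + π_2 = 1
Solving the linear system gives exactly π = [46/109, 39/109, 24/109].

π = [0.4220, 0.3578, 0.2202]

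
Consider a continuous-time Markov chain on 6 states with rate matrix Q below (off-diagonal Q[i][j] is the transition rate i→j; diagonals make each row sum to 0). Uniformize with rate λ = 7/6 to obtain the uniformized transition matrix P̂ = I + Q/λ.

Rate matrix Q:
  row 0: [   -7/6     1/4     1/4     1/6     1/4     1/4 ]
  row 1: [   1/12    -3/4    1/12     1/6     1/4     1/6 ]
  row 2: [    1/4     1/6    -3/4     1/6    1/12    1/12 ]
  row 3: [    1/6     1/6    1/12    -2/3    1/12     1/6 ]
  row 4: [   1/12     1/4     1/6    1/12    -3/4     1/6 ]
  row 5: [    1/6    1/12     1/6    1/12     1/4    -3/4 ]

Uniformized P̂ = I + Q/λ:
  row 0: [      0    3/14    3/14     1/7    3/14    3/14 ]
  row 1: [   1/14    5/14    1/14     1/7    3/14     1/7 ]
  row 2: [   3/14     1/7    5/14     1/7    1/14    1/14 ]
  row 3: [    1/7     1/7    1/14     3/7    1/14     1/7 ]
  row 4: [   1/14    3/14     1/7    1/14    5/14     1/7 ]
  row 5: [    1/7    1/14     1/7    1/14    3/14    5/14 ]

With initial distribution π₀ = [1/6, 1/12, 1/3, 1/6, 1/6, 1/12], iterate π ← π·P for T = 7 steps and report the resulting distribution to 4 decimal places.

t=0: π = [0.1667, 0.0833, 0.3333, 0.1667, 0.1667, 0.0833]
t=1: π = [0.1250, 0.1786, 0.2083, 0.1726, 0.1667, 0.1488]
t=2: π = [0.1152, 0.1913, 0.1713, 0.1696, 0.1837, 0.1688]
t=3: π = [0.1119, 0.1931, 0.1620, 0.1662, 0.1918, 0.1750]
t=4: π = [0.1110, 0.1934, 0.1599, 0.1641, 0.1948, 0.1768]
t=5: π = [0.1107, 0.1935, 0.1595, 0.1632, 0.1958, 0.1772]
t=6: π = [0.1106, 0.1936, 0.1595, 0.1628, 0.1962, 0.1774]
t=7: π = [0.1106, 0.1936, 0.1595, 0.1627, 0.1963, 0.1774]

π = [0.1106, 0.1936, 0.1595, 0.1627, 0.1963, 0.1774]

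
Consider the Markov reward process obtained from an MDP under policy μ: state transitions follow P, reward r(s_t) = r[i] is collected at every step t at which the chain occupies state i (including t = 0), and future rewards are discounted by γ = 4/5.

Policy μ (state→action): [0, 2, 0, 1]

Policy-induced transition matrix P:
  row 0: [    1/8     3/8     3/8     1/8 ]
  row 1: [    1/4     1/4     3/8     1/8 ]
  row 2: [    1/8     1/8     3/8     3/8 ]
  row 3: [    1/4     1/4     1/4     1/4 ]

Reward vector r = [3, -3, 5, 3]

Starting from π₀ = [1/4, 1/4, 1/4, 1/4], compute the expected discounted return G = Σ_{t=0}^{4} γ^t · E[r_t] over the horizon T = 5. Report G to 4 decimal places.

G = 7.3610

t=0: π = [0.2500, 0.2500, 0.2500, 0.2500], E[r] = 2.0000, γ^t·E[r] = 2.000000, running G = 2.000000
t=1: π = [0.1875, 0.2500, 0.3438, 0.2188], E[r] = 2.1875, γ^t·E[r] = 1.750000, running G = 3.750000
t=2: π = [0.1836, 0.2305, 0.3477, 0.2383], E[r] = 2.3125, γ^t·E[r] = 1.480000, running G = 5.230000
t=3: π = [0.1836, 0.2295, 0.3452, 0.2417], E[r] = 2.3135, γ^t·E[r] = 1.184500, running G = 6.414500
t=4: π = [0.1839, 0.2298, 0.3448, 0.2415], E[r] = 2.3108, γ^t·E[r] = 0.946500, running G = 7.361000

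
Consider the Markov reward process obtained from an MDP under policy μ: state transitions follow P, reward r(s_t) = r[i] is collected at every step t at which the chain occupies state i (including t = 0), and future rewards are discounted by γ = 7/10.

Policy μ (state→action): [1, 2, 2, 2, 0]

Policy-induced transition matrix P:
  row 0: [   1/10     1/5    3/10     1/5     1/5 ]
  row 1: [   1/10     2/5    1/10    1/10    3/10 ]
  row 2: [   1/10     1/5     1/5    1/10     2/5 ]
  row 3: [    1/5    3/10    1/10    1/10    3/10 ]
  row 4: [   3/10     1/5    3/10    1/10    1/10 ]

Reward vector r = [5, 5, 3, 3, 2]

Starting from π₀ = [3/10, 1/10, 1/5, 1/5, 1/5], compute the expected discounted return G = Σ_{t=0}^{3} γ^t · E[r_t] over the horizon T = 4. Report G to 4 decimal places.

t=0: π = [0.3000, 0.1000, 0.2000, 0.2000, 0.2000], E[r] = 3.6000, γ^t·E[r] = 3.600000, running G = 3.600000
t=1: π = [0.1600, 0.2400, 0.2200, 0.1300, 0.2500], E[r] = 3.5500, γ^t·E[r] = 2.485000, running G = 6.085000
t=2: π = [0.1630, 0.2610, 0.2040, 0.1160, 0.2560], E[r] = 3.5920, γ^t·E[r] = 1.760080, running G = 7.845080
t=3: π = [0.1628, 0.2638, 0.2042, 0.1163, 0.2529], E[r] = 3.6003, γ^t·E[r] = 1.234903, running G = 9.079983

G = 9.0800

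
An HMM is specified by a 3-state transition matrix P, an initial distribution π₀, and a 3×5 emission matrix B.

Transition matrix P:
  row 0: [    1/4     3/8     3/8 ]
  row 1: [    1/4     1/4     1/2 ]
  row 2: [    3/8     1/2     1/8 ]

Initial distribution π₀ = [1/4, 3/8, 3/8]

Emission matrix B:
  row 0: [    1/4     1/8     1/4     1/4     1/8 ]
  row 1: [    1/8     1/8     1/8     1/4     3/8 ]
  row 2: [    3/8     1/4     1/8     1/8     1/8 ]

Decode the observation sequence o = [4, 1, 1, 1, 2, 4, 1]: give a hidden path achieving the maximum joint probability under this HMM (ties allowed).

t=0: δ = [3.125e-02, 1.406e-01, 4.688e-02]  (obs o_0=4)
t=1: δ = [4.395e-03, 4.395e-03, 1.758e-02]  ψ = [1, 1, 1]  (obs o_1=1)
t=2: δ = [8.240e-04, 1.099e-03, 5.493e-04]  ψ = [2, 2, 1]  (obs o_2=1)
t=3: δ = [3.433e-05, 3.862e-05, 1.373e-04]  ψ = [1, 0, 1]  (obs o_3=1)
t=4: δ = [1.287e-05, 8.583e-06, 2.414e-06]  ψ = [2, 2, 1]  (obs o_4=2)
t=5: δ = [4.023e-07, 1.810e-06, 6.035e-07]  ψ = [0, 0, 0]  (obs o_5=4)
t=6: δ = [5.658e-08, 5.658e-08, 2.263e-07]  ψ = [1, 1, 1]  (obs o_6=1)
backtrack: best end state = 2; path = [1, 2, 1, 2, 0, 1, 2]

path = [1, 2, 1, 2, 0, 1, 2]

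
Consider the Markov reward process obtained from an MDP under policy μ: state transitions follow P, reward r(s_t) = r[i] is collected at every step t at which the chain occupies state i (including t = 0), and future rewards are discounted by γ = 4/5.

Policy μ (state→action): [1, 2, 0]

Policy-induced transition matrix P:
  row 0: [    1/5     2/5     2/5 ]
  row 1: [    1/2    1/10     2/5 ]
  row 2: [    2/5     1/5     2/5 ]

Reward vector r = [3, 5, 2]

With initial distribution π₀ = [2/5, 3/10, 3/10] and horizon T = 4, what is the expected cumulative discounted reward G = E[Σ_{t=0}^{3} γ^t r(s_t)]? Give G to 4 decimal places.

t=0: π = [0.4000, 0.3000, 0.3000], E[r] = 3.3000, γ^t·E[r] = 3.300000, running G = 3.300000
t=1: π = [0.3500, 0.2500, 0.4000], E[r] = 3.1000, γ^t·E[r] = 2.480000, running G = 5.780000
t=2: π = [0.3550, 0.2450, 0.4000], E[r] = 3.0900, γ^t·E[r] = 1.977600, running G = 7.757600
t=3: π = [0.3535, 0.2465, 0.4000], E[r] = 3.0930, γ^t·E[r] = 1.583616, running G = 9.341216

G = 9.3412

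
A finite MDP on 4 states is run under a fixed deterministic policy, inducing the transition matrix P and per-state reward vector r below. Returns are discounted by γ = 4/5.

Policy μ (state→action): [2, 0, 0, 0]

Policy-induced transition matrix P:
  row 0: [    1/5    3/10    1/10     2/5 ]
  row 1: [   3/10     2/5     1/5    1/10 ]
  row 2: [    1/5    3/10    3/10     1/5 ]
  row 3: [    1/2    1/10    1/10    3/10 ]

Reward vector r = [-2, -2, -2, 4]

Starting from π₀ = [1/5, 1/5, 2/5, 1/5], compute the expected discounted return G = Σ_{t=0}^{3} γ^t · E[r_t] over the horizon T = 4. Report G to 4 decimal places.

t=0: π = [0.2000, 0.2000, 0.4000, 0.2000], E[r] = -0.8000, γ^t·E[r] = -0.800000, running G = -0.800000
t=1: π = [0.2800, 0.2800, 0.2000, 0.2400], E[r] = -0.5600, γ^t·E[r] = -0.448000, running G = -1.248000
t=2: π = [0.3000, 0.2800, 0.1680, 0.2520], E[r] = -0.4880, γ^t·E[r] = -0.312320, running G = -1.560320
t=3: π = [0.3036, 0.2776, 0.1616, 0.2572], E[r] = -0.4568, γ^t·E[r] = -0.233882, running G = -1.794202

G = -1.7942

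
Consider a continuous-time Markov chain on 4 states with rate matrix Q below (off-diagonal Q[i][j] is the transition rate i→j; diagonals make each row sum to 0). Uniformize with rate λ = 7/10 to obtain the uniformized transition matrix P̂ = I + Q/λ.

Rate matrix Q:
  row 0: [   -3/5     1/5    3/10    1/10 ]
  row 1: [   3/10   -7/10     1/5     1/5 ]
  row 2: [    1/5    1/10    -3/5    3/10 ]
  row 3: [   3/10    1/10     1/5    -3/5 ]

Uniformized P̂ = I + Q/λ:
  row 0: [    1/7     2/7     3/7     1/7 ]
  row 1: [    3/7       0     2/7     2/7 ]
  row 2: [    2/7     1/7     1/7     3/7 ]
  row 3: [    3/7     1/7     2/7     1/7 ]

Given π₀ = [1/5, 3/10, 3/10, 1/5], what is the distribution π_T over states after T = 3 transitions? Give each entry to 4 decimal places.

π = [0.3020, 0.1606, 0.2860, 0.2513]

t=0: π = [0.2000, 0.3000, 0.3000, 0.2000]
t=1: π = [0.3286, 0.1286, 0.2714, 0.2714]
t=2: π = [0.2959, 0.1714, 0.2939, 0.2388]
t=3: π = [0.3020, 0.1606, 0.2860, 0.2513]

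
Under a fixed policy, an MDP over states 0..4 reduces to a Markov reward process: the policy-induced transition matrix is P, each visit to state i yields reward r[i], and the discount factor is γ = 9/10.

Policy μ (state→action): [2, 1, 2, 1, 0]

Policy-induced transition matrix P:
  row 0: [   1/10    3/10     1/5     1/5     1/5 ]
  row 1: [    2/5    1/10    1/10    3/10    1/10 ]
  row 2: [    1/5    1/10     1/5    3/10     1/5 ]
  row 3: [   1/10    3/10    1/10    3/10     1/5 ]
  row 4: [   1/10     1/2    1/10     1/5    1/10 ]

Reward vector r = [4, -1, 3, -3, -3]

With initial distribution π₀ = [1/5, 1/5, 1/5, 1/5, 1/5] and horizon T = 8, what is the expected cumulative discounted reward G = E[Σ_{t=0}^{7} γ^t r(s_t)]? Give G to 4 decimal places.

G = -1.7441

t=0: π = [0.2000, 0.2000, 0.2000, 0.2000, 0.2000], E[r] = 0.0000, γ^t·E[r] = 0.000000, running G = 0.000000
t=1: π = [0.1800, 0.2600, 0.1400, 0.2600, 0.1600], E[r] = -0.3800, γ^t·E[r] = -0.342000, running G = -0.342000
t=2: π = [0.1920, 0.2520, 0.1320, 0.2660, 0.1580], E[r] = -0.3600, γ^t·E[r] = -0.291600, running G = -0.633600
t=3: π = [0.1888, 0.2548, 0.1324, 0.2650, 0.1590], E[r] = -0.3744, γ^t·E[r] = -0.272938, running G = -0.906538
t=4: π = [0.1897, 0.2544, 0.1321, 0.2652, 0.1586], E[r] = -0.3708, γ^t·E[r] = -0.243282, running G = -1.149819
t=5: π = [0.1895, 0.2544, 0.1322, 0.2652, 0.1587], E[r] = -0.3714, γ^t·E[r] = -0.219322, running G = -1.369142
t=6: π = [0.1895, 0.2544, 0.1322, 0.2652, 0.1587], E[r] = -0.3713, γ^t·E[r] = -0.197333, running G = -1.566475
t=7: π = [0.1895, 0.2544, 0.1322, 0.2652, 0.1587], E[r] = -0.3713, γ^t·E[r] = -0.177607, running G = -1.744082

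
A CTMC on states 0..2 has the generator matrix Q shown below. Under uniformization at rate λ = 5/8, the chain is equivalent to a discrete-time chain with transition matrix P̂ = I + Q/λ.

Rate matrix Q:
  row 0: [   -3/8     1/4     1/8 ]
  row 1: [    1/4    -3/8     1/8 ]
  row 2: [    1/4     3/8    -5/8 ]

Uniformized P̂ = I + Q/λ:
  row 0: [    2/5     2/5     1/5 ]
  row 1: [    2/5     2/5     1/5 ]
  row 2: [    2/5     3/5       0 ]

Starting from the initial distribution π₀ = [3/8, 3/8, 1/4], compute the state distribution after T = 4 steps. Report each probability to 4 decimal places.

π = [0.4000, 0.4332, 0.1668]

t=0: π = [0.3750, 0.3750, 0.2500]
t=1: π = [0.4000, 0.4500, 0.1500]
t=2: π = [0.4000, 0.4300, 0.1700]
t=3: π = [0.4000, 0.4340, 0.1660]
t=4: π = [0.4000, 0.4332, 0.1668]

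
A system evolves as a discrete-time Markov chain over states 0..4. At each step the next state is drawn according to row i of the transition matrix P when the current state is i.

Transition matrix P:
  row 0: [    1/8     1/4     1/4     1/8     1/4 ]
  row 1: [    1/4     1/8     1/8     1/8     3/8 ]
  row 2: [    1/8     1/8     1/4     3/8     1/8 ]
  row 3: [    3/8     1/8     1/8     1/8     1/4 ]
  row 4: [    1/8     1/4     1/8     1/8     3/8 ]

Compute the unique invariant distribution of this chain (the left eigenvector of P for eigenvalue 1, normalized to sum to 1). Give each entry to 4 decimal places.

π = [0.1900, 0.1847, 0.1700, 0.1675, 0.2878]

Balance equations π_j = Σ_i π_i·P[i][j]:
  π_0 = 1/8·π_0 + 1/4·π_1 + 1/8·π_2 + 3/8·π_3 + 1/8·π_4
  π_1 = 1/4·π_0 + 1/8·π_1 + 1/8·π_2 + 1/8·π_3 + 1/4·π_4
  π_2 = 1/4·π_0 + 1/8·π_1 + 1/4·π_2 + 1/8·π_3 + 1/8·π_4
  π_3 = 1/8·π_0 + 1/8·π_1 + 3/8·π_2 + 1/8·π_3 + 1/8·π_4
  normalize: π_0 + π_1 + π_2 + π_3 + π_4 = 1
Solving the linear system gives exactly π = [761/4006, 370/2003, 681/4006, 671/4006, 1153/4006].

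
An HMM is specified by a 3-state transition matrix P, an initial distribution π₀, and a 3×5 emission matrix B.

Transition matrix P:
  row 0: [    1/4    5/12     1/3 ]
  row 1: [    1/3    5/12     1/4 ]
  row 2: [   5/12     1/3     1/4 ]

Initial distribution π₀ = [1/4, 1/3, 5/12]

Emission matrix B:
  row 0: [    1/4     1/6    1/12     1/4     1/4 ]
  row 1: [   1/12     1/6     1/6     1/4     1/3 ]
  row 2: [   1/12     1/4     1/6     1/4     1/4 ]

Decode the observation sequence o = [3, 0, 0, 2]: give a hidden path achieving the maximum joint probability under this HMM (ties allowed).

path = [2, 0, 0, 1]

t=0: δ = [6.250e-02, 8.333e-02, 1.042e-01]  (obs o_0=3)
t=1: δ = [1.085e-02, 2.894e-03, 2.170e-03]  ψ = [2, 1, 2]  (obs o_1=0)
t=2: δ = [6.782e-04, 3.768e-04, 3.014e-04]  ψ = [0, 0, 0]  (obs o_2=0)
t=3: δ = [1.413e-05, 4.710e-05, 3.768e-05]  ψ = [0, 0, 0]  (obs o_3=2)
backtrack: best end state = 1; path = [2, 0, 0, 1]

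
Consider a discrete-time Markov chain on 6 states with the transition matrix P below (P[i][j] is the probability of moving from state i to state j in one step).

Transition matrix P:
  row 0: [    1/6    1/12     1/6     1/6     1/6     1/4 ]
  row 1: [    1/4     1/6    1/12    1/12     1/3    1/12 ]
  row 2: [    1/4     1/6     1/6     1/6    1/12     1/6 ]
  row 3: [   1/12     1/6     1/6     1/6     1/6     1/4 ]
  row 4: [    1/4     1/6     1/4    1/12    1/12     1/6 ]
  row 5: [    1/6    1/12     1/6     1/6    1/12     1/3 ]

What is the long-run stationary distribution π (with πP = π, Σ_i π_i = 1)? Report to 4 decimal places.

Balance equations π_j = Σ_i π_i·P[i][j]:
  π_0 = 1/6·π_0 + 1/4·π_1 + 1/4·π_2 + 1/12·π_3 + 1/4·π_4 + 1/6·π_5
  π_1 = 1/12·π_0 + 1/6·π_1 + 1/6·π_2 + 1/6·π_3 + 1/6·π_4 + 1/12·π_5
  π_2 = 1/6·π_0 + 1/12·π_1 + 1/6·π_2 + 1/6·π_3 + 1/4·π_4 + 1/6·π_5
  π_3 = 1/6·π_0 + 1/12·π_1 + 1/6·π_2 + 1/6·π_3 + 1/12·π_4 + 1/6·π_5
  π_4 = 1/6·π_0 + 1/3·π_1 + 1/12·π_2 + 1/6·π_3 + 1/12·π_4 + 1/12·π_5
  normalize: π_0 + π_1 + π_2 + π_3 + π_4 + π_5 = 1
Solving the linear system gives exactly π = [51/266, 88/665, 223/1330, 191/1330, 96/665, 293/1330].

π = [0.1917, 0.1323, 0.1677, 0.1436, 0.1444, 0.2203]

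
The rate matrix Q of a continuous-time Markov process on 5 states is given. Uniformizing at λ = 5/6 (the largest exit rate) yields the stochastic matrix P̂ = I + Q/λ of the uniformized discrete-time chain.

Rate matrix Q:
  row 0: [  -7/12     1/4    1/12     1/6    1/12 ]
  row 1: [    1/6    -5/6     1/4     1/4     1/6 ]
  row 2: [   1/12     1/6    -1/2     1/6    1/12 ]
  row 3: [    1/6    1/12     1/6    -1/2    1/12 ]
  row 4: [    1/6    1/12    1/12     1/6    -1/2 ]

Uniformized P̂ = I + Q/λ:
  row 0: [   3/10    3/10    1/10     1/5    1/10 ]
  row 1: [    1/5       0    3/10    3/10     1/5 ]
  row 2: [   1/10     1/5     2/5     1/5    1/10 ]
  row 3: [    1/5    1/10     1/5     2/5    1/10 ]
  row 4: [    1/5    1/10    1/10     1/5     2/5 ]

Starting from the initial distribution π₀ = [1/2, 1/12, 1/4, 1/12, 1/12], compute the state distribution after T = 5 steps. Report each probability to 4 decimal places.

t=0: π = [0.5000, 0.0833, 0.2500, 0.0833, 0.0833]
t=1: π = [0.2250, 0.2167, 0.2000, 0.2250, 0.1333]
t=2: π = [0.2025, 0.1433, 0.2258, 0.2667, 0.1617]
t=3: π = [0.1977, 0.1488, 0.2231, 0.2677, 0.1628]
t=4: π = [0.1975, 0.1470, 0.2234, 0.2684, 0.1637]
t=5: π = [0.1974, 0.1471, 0.2233, 0.2684, 0.1638]

π = [0.1974, 0.1471, 0.2233, 0.2684, 0.1638]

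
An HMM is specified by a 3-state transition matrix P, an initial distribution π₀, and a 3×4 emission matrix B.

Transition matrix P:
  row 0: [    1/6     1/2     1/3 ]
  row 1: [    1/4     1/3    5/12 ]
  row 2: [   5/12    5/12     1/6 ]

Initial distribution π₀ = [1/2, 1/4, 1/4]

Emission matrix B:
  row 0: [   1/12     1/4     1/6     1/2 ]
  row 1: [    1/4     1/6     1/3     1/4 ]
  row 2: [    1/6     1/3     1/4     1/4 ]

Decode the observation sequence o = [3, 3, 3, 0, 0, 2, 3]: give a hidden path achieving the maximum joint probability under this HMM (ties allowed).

t=0: δ = [2.500e-01, 6.250e-02, 6.250e-02]  (obs o_0=3)
t=1: δ = [2.083e-02, 3.125e-02, 2.083e-02]  ψ = [0, 0, 0]  (obs o_1=3)
t=2: δ = [4.340e-03, 2.604e-03, 3.255e-03]  ψ = [2, 0, 1]  (obs o_2=3)
t=3: δ = [1.130e-04, 5.425e-04, 2.411e-04]  ψ = [2, 0, 0]  (obs o_3=0)
t=4: δ = [1.130e-05, 4.521e-05, 3.768e-05]  ψ = [1, 1, 1]  (obs o_4=0)
t=5: δ = [2.616e-06, 5.233e-06, 4.710e-06]  ψ = [2, 2, 1]  (obs o_5=2)
t=6: δ = [9.811e-07, 4.906e-07, 5.451e-07]  ψ = [2, 2, 1]  (obs o_6=3)
backtrack: best end state = 0; path = [0, 2, 0, 1, 1, 2, 0]

path = [0, 2, 0, 1, 1, 2, 0]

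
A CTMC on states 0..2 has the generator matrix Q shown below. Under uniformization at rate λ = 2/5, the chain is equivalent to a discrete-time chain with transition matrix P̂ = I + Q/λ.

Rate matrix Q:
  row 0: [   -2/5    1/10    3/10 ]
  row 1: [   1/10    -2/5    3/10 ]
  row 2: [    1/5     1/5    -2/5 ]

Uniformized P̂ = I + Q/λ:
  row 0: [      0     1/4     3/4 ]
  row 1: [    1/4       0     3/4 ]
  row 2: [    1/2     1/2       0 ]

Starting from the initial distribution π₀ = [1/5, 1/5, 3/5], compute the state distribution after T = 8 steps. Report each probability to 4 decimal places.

π = [0.2771, 0.2771, 0.4457]

t=0: π = [0.2000, 0.2000, 0.6000]
t=1: π = [0.3500, 0.3500, 0.3000]
t=2: π = [0.2375, 0.2375, 0.5250]
t=3: π = [0.3219, 0.3219, 0.3563]
t=4: π = [0.2586, 0.2586, 0.4828]
t=5: π = [0.3061, 0.3061, 0.3879]
t=6: π = [0.2705, 0.2705, 0.4591]
t=7: π = [0.2972, 0.2972, 0.4057]
t=8: π = [0.2771, 0.2771, 0.4457]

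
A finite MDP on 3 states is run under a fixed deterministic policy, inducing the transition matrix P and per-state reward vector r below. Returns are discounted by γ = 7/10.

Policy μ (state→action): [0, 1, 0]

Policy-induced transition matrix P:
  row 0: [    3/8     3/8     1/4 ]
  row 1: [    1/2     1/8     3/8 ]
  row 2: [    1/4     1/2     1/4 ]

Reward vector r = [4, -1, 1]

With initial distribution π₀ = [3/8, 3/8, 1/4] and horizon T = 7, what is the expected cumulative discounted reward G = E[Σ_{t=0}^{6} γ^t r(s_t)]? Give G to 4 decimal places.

t=0: π = [0.3750, 0.3750, 0.2500], E[r] = 1.3750, γ^t·E[r] = 1.375000, running G = 1.375000
t=1: π = [0.3906, 0.3125, 0.2969], E[r] = 1.5469, γ^t·E[r] = 1.082813, running G = 2.457813
t=2: π = [0.3770, 0.3340, 0.2891], E[r] = 1.4629, γ^t·E[r] = 0.716816, running G = 3.174629
t=3: π = [0.3806, 0.3276, 0.2917], E[r] = 1.4866, γ^t·E[r] = 0.509894, running G = 3.684523
t=4: π = [0.3795, 0.3296, 0.2910], E[r] = 1.4793, γ^t·E[r] = 0.355189, running G = 4.039713
t=5: π = [0.3798, 0.3290, 0.2912], E[r] = 1.4815, γ^t·E[r] = 0.248999, running G = 4.288711
t=6: π = [0.3797, 0.3292, 0.2911], E[r] = 1.4809, γ^t·E[r] = 0.174222, running G = 4.462933

G = 4.4629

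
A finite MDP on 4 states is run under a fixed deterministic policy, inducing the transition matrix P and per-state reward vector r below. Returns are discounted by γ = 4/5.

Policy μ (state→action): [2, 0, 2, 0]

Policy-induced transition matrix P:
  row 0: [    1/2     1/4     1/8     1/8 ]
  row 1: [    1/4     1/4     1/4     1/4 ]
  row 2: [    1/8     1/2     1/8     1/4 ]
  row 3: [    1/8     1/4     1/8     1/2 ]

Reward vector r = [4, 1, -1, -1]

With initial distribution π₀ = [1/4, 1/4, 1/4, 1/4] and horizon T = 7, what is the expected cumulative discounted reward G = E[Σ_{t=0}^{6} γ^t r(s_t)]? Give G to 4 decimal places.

t=0: π = [0.2500, 0.2500, 0.2500, 0.2500], E[r] = 0.7500, γ^t·E[r] = 0.750000, running G = 0.750000
t=1: π = [0.2500, 0.3125, 0.1563, 0.2813], E[r] = 0.8750, γ^t·E[r] = 0.700000, running G = 1.450000
t=2: π = [0.2578, 0.2891, 0.1641, 0.2891], E[r] = 0.8672, γ^t·E[r] = 0.555000, running G = 2.005000
t=3: π = [0.2578, 0.2910, 0.1611, 0.2900], E[r] = 0.8711, γ^t·E[r] = 0.446000, running G = 2.451000
t=4: π = [0.2581, 0.2903, 0.1614, 0.2903], E[r] = 0.8708, γ^t·E[r] = 0.356700, running G = 2.807700
t=5: π = [0.2581, 0.2903, 0.1613, 0.2903], E[r] = 0.8710, γ^t·E[r] = 0.285400, running G = 3.093100
t=6: π = [0.2581, 0.2903, 0.1613, 0.2903], E[r] = 0.8710, γ^t·E[r] = 0.228318, running G = 3.321418

G = 3.3214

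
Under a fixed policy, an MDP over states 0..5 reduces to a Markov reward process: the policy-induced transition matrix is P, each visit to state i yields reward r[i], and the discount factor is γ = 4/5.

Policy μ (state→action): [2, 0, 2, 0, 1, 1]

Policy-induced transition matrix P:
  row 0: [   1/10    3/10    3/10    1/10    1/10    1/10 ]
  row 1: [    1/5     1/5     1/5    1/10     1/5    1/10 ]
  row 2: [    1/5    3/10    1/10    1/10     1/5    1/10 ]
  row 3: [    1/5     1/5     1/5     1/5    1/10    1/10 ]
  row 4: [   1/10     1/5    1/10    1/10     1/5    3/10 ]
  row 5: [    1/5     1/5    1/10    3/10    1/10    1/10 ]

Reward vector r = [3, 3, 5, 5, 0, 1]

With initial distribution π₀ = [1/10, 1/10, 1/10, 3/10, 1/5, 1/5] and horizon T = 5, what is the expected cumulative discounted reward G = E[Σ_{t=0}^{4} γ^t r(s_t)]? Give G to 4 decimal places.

t=0: π = [0.1000, 0.1000, 0.1000, 0.3000, 0.2000, 0.2000], E[r] = 2.8000, γ^t·E[r] = 2.800000, running G = 2.800000
t=1: π = [0.1700, 0.2200, 0.1600, 0.1700, 0.1400, 0.1400], E[r] = 2.9600, γ^t·E[r] = 2.368000, running G = 5.168000
t=2: π = [0.1690, 0.2330, 0.1730, 0.1450, 0.1520, 0.1280], E[r] = 2.9240, γ^t·E[r] = 1.871360, running G = 7.039360
t=3: π = [0.1679, 0.2342, 0.1716, 0.1401, 0.1558, 0.1304], E[r] = 2.8952, γ^t·E[r] = 1.482342, running G = 8.521702
t=4: π = [0.1676, 0.2340, 0.1710, 0.1401, 0.1562, 0.1312], E[r] = 2.8914, γ^t·E[r] = 1.184317, running G = 9.706020

G = 9.7060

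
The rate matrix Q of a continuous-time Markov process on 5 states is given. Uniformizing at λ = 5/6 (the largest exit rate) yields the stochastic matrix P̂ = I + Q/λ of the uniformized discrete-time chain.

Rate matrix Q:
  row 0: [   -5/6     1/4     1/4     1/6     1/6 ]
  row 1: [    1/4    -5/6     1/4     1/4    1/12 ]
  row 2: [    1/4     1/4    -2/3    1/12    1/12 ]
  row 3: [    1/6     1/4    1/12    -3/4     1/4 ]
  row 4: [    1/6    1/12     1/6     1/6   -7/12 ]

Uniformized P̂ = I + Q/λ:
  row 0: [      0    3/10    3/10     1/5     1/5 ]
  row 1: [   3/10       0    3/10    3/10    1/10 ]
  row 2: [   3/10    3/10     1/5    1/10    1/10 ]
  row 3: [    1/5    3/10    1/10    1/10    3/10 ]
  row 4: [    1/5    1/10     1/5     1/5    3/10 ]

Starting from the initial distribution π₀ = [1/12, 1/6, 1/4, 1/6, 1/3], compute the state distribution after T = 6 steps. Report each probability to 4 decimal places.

π = [0.2019, 0.2008, 0.2223, 0.1798, 0.1952]

t=0: π = [0.0833, 0.1667, 0.2500, 0.1667, 0.3333]
t=1: π = [0.2250, 0.1833, 0.2083, 0.1750, 0.2083]
t=2: π = [0.1942, 0.2033, 0.2233, 0.1800, 0.1992]
t=3: π = [0.2038, 0.1992, 0.2218, 0.1800, 0.1953]
t=4: π = [0.2013, 0.2012, 0.2223, 0.1797, 0.1954]
t=5: π = [0.2021, 0.2006, 0.2223, 0.1799, 0.1952]
t=6: π = [0.2019, 0.2008, 0.2223, 0.1798, 0.1952]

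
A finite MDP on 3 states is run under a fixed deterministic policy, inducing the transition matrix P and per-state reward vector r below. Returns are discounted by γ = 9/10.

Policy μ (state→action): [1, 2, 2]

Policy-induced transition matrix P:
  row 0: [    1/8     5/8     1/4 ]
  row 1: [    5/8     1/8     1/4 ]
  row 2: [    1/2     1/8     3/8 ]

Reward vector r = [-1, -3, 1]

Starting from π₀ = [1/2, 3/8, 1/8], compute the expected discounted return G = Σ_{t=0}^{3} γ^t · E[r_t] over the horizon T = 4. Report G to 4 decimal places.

t=0: π = [0.5000, 0.3750, 0.1250], E[r] = -1.5000, γ^t·E[r] = -1.500000, running G = -1.500000
t=1: π = [0.3594, 0.3750, 0.2656], E[r] = -1.2188, γ^t·E[r] = -1.096875, running G = -2.596875
t=2: π = [0.4121, 0.3047, 0.2832], E[r] = -1.0430, γ^t·E[r] = -0.844805, running G = -3.441680
t=3: π = [0.3835, 0.3311, 0.2854], E[r] = -1.0913, γ^t·E[r] = -0.795564, running G = -4.237244

G = -4.2372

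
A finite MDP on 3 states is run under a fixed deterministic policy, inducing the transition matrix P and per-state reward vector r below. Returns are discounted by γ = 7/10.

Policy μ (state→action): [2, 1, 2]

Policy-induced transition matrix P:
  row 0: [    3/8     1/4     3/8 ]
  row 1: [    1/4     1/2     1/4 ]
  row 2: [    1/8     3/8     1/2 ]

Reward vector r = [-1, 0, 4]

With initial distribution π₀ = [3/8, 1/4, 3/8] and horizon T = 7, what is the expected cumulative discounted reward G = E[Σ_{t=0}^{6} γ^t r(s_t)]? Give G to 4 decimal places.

t=0: π = [0.3750, 0.2500, 0.3750], E[r] = 1.1250, γ^t·E[r] = 1.125000, running G = 1.125000
t=1: π = [0.2500, 0.3594, 0.3906], E[r] = 1.3125, γ^t·E[r] = 0.918750, running G = 2.043750
t=2: π = [0.2324, 0.3887, 0.3789], E[r] = 1.2832, γ^t·E[r] = 0.628770, running G = 2.672520
t=3: π = [0.2317, 0.3945, 0.3738], E[r] = 1.2634, γ^t·E[r] = 0.433356, running G = 3.105875
t=4: π = [0.2322, 0.3954, 0.3724], E[r] = 1.2574, γ^t·E[r] = 0.301898, running G = 3.407773
t=5: π = [0.2325, 0.3954, 0.3721], E[r] = 1.2560, γ^t·E[r] = 0.211104, running G = 3.618877
t=6: π = [0.2325, 0.3954, 0.3721], E[r] = 1.2558, γ^t·E[r] = 0.147747, running G = 3.766624

G = 3.7666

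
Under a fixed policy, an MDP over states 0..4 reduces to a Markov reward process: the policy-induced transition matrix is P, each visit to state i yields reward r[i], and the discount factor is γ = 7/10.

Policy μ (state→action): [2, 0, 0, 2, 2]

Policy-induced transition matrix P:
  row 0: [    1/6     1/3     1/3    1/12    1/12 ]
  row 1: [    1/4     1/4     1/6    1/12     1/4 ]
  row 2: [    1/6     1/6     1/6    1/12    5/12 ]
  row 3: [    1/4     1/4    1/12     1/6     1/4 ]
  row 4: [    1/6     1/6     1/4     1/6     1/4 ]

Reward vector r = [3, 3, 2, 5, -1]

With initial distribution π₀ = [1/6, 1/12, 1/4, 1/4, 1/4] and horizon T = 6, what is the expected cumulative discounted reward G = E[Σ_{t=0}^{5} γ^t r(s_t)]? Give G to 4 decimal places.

G = 6.1477

t=0: π = [0.1667, 0.0833, 0.2500, 0.2500, 0.2500], E[r] = 2.2500, γ^t·E[r] = 2.250000, running G = 2.250000
t=1: π = [0.1944, 0.2222, 0.1944, 0.1250, 0.2639], E[r] = 2.0000, γ^t·E[r] = 1.400000, running G = 3.650000
t=2: π = [0.1956, 0.2280, 0.2106, 0.1157, 0.2500], E[r] = 2.0208, γ^t·E[r] = 0.990208, running G = 4.640208
t=3: π = [0.1953, 0.2279, 0.2105, 0.1138, 0.2525], E[r] = 2.0071, γ^t·E[r] = 0.688448, running G = 5.328656
t=4: π = [0.1951, 0.2277, 0.2108, 0.1139, 0.2525], E[r] = 2.0068, γ^t·E[r] = 0.481844, running G = 5.810501
t=5: π = [0.1951, 0.2277, 0.2107, 0.1139, 0.2526], E[r] = 2.0066, γ^t·E[r] = 0.337243, running G = 6.147744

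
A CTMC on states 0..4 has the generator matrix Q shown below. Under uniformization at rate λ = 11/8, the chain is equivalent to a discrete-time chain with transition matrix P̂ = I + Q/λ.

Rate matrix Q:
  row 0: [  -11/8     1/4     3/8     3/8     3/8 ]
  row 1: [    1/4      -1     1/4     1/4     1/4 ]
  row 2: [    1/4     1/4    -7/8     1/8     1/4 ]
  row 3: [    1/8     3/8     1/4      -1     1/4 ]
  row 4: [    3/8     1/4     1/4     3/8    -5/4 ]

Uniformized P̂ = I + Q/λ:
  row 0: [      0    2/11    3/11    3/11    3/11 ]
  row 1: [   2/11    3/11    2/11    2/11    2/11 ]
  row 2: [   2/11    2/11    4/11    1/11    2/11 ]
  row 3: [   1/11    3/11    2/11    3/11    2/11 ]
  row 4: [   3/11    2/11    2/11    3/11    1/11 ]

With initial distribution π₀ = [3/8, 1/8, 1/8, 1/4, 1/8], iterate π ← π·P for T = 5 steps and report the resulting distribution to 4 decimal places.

t=0: π = [0.3750, 0.1250, 0.1250, 0.2500, 0.1250]
t=1: π = [0.1023, 0.2159, 0.2386, 0.2386, 0.2045]
t=2: π = [0.1601, 0.2231, 0.2345, 0.2097, 0.1725]
t=3: π = [0.1493, 0.2212, 0.2390, 0.2098, 0.1807]
t=4: π = [0.1520, 0.2210, 0.2388, 0.2092, 0.1790]
t=5: π = [0.1514, 0.2209, 0.2391, 0.2092, 0.1794]

π = [0.1514, 0.2209, 0.2391, 0.2092, 0.1794]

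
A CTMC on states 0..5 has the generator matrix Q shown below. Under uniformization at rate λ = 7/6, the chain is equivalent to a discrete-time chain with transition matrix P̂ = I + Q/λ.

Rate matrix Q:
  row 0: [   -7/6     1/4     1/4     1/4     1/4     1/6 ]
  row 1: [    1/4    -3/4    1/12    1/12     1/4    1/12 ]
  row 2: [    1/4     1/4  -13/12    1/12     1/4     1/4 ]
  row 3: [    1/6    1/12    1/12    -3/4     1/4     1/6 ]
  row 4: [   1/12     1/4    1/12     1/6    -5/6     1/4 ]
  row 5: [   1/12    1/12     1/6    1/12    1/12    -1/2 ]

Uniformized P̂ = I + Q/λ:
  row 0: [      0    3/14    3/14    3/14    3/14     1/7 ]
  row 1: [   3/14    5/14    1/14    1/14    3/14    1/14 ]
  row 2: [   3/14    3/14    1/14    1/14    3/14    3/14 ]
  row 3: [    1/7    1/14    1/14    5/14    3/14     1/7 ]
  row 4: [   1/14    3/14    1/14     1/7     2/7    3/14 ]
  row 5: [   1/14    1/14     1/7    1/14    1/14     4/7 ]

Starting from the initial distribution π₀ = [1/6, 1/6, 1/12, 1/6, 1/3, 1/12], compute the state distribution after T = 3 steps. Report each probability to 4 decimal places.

t=0: π = [0.1667, 0.1667, 0.0833, 0.1667, 0.3333, 0.0833]
t=1: π = [0.1071, 0.2024, 0.1012, 0.1667, 0.2262, 0.1964]
t=2: π = [0.1190, 0.1913, 0.1008, 0.1505, 0.2024, 0.2360]
t=3: π = [0.1154, 0.1864, 0.1053, 0.1459, 0.1950, 0.2520]

π = [0.1154, 0.1864, 0.1053, 0.1459, 0.1950, 0.2520]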